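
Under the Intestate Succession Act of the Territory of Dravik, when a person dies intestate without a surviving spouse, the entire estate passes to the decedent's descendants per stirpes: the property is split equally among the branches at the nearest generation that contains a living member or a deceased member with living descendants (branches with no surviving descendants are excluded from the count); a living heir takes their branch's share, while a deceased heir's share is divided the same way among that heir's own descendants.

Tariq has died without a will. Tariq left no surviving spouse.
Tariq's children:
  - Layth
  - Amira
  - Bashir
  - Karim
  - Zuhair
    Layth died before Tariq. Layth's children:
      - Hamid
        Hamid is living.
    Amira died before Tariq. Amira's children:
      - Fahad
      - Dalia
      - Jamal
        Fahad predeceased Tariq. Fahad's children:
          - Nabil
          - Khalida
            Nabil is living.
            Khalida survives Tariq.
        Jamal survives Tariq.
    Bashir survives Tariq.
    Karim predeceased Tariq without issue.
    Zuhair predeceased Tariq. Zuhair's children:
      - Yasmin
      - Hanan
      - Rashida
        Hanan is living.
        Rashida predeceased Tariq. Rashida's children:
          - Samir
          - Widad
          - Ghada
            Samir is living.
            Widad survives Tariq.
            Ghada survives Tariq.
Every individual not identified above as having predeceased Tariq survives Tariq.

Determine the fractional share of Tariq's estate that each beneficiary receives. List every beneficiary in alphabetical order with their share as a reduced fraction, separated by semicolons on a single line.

Bashir 1/4; Dalia 1/12; Ghada 1/36; Hamid 1/4; Hanan 1/12; Jamal 1/12; Khalida 1/24; Nabil 1/24; Samir 1/36; Widad 1/36; Yasmin 1/12

There is no surviving spouse, so the entire estate passes to Tariq's descendants per stirpes.
Karim left no surviving issue, so that branch lapses and is disregarded.
The estate is divided into 4 equal shares of 1/4 among Layth, Amira, Bashir, Zuhair.
Layth predeceased; the 1/4 allotted to Layth's branch passes to Layth's issue by representation.
Hamid is the sole taker at this level and receives the full 1/4.
Amira predeceased; the 1/4 allotted to Amira's branch passes to Amira's issue by representation.
The 1/4 is divided into 3 equal shares of 1/12 among Fahad, Dalia, Jamal.
Fahad predeceased; the 1/12 allotted to Fahad's branch passes to Fahad's issue by representation.
The 1/12 is divided into 2 equal shares of 1/24 among Nabil, Khalida.
Nabil is living and takes 1/24.
Khalida is living and takes 1/24.
Dalia is living and takes 1/12.
Jamal is living and takes 1/12.
Bashir is living and takes 1/4.
Zuhair predeceased; the 1/4 allotted to Zuhair's branch passes to Zuhair's issue by representation.
The 1/4 is divided into 3 equal shares of 1/12 among Yasmin, Hanan, Rashida.
Yasmin is living and takes 1/12.
Hanan is living and takes 1/12.
Rashida predeceased; the 1/12 allotted to Rashida's branch passes to Rashida's issue by representation.
The 1/12 is divided into 3 equal shares of 1/36 among Samir, Widad, Ghada.
Samir is living and takes 1/36.
Widad is living and takes 1/36.
Ghada is living and takes 1/36.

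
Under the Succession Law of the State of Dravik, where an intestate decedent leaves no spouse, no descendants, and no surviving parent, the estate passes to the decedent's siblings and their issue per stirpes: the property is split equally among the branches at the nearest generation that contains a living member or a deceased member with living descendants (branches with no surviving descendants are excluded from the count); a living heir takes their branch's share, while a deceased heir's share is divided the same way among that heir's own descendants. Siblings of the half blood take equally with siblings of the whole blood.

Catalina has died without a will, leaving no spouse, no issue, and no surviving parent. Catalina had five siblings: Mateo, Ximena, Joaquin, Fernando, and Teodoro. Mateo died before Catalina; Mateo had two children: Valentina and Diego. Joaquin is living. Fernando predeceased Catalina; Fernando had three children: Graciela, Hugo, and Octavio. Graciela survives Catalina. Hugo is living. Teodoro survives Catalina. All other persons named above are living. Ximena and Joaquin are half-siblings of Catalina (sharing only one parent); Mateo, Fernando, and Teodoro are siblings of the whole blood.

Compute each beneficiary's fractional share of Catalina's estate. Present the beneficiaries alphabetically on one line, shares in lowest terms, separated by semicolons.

Diego 1/10; Graciela 1/15; Hugo 1/15; Joaquin 1/5; Octavio 1/15; Teodoro 1/5; Valentina 1/10; Ximena 1/5

No spouse, descendants, or parent survives, so the estate passes to Catalina's siblings per stirpes.
Half-blood and whole-blood siblings take equally under the stated rule.
The estate is divided into 5 equal shares of 1/5 among Mateo, Ximena, Joaquin, Fernando, Teodoro.
Mateo predeceased; the 1/5 allotted to Mateo's branch passes to Mateo's issue by representation.
The 1/5 is divided into 2 equal shares of 1/10 among Valentina, Diego.
Valentina is living and takes 1/10.
Diego is living and takes 1/10.
Ximena is living and takes 1/5.
Joaquin is living and takes 1/5.
Fernando predeceased; the 1/5 allotted to Fernando's branch passes to Fernando's issue by representation.
The 1/5 is divided into 3 equal shares of 1/15 among Graciela, Hugo, Octavio.
Graciela is living and takes 1/15.
Hugo is living and takes 1/15.
Octavio is living and takes 1/15.
Teodoro is living and takes 1/5.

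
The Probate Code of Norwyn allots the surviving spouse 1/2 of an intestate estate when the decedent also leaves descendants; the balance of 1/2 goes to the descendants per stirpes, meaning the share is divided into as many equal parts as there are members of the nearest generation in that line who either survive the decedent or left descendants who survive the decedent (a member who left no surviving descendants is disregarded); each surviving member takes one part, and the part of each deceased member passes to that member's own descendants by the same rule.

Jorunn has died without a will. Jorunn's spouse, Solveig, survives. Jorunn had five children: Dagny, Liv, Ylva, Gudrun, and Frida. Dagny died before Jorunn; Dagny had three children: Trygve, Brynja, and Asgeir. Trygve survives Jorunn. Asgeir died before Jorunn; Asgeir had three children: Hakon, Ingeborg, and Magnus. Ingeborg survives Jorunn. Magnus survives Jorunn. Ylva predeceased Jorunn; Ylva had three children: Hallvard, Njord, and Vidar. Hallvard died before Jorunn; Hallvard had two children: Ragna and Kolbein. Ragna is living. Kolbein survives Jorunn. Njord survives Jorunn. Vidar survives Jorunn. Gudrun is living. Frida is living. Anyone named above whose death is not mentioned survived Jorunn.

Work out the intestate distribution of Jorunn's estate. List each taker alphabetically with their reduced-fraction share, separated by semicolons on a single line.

Brynja 1/30; Frida 1/10; Gudrun 1/10; Hakon 1/90; Ingeborg 1/90; Kolbein 1/60; Liv 1/10; Magnus 1/90; Njord 1/30; Ragna 1/60; Solveig 1/2; Trygve 1/30; Vidar 1/30

Solveig, as surviving spouse, takes 1/2.
The remaining 1/2 passes to Jorunn's descendants per stirpes.
The 1/2 is divided into 5 equal shares of 1/10 among Dagny, Liv, Ylva, Gudrun, Frida.
Dagny predeceased; the 1/10 allotted to Dagny's branch passes to Dagny's issue by representation.
The 1/10 is divided into 3 equal shares of 1/30 among Trygve, Brynja, Asgeir.
Trygve is living and takes 1/30.
Brynja is living and takes 1/30.
Asgeir predeceased; the 1/30 allotted to Asgeir's branch passes to Asgeir's issue by representation.
The 1/30 is divided into 3 equal shares of 1/90 among Hakon, Ingeborg, Magnus.
Hakon is living and takes 1/90.
Ingeborg is living and takes 1/90.
Magnus is living and takes 1/90.
Liv is living and takes 1/10.
Ylva predeceased; the 1/10 allotted to Ylva's branch passes to Ylva's issue by representation.
The 1/10 is divided into 3 equal shares of 1/30 among Hallvard, Njord, Vidar.
Hallvard predeceased; the 1/30 allotted to Hallvard's branch passes to Hallvard's issue by representation.
The 1/30 is divided into 2 equal shares of 1/60 among Ragna, Kolbein.
Ragna is living and takes 1/60.
Kolbein is living and takes 1/60.
Njord is living and takes 1/30.
Vidar is living and takes 1/30.
Gudrun is living and takes 1/10.
Frida is living and takes 1/10.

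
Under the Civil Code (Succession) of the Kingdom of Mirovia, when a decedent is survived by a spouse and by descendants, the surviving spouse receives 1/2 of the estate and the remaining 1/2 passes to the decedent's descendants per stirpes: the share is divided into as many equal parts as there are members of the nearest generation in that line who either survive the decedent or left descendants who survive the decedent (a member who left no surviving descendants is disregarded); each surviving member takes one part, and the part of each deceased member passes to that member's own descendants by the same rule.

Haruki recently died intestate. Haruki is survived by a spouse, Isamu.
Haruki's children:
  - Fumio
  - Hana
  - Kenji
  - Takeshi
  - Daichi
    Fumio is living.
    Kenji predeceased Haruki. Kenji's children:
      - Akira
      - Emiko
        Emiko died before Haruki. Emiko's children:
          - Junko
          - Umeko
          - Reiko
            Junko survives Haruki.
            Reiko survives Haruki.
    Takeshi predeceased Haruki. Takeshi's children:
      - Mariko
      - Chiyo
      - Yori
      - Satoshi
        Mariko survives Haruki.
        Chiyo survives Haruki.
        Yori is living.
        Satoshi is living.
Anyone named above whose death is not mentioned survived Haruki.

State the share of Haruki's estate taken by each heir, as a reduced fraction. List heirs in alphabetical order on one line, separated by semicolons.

Isamu, as surviving spouse, takes 1/2.
The remaining 1/2 passes to Haruki's descendants per stirpes.
The 1/2 is divided into 5 equal shares of 1/10 among Fumio, Hana, Kenji, Takeshi, Daichi.
Fumio is living and takes 1/10.
Hana is living and takes 1/10.
Kenji predeceased; the 1/10 allotted to Kenji's branch passes to Kenji's issue by representation.
The 1/10 is divided into 2 equal shares of 1/20 among Akira, Emiko.
Akira is living and takes 1/20.
Emiko predeceased; the 1/20 allotted to Emiko's branch passes to Emiko's issue by representation.
The 1/20 is divided into 3 equal shares of 1/60 among Junko, Umeko, Reiko.
Junko is living and takes 1/60.
Umeko is living and takes 1/60.
Reiko is living and takes 1/60.
Takeshi predeceased; the 1/10 allotted to Takeshi's branch passes to Takeshi's issue by representation.
The 1/10 is divided into 4 equal shares of 1/40 among Mariko, Chiyo, Yori, Satoshi.
Mariko is living and takes 1/40.
Chiyo is living and takes 1/40.
Yori is living and takes 1/40.
Satoshi is living and takes 1/40.
Daichi is living and takes 1/10.

Akira 1/20; Chiyo 1/40; Daichi 1/10; Fumio 1/10; Hana 1/10; Isamu 1/2; Junko 1/60; Mariko 1/40; Reiko 1/60; Satoshi 1/40; Umeko 1/60; Yori 1/40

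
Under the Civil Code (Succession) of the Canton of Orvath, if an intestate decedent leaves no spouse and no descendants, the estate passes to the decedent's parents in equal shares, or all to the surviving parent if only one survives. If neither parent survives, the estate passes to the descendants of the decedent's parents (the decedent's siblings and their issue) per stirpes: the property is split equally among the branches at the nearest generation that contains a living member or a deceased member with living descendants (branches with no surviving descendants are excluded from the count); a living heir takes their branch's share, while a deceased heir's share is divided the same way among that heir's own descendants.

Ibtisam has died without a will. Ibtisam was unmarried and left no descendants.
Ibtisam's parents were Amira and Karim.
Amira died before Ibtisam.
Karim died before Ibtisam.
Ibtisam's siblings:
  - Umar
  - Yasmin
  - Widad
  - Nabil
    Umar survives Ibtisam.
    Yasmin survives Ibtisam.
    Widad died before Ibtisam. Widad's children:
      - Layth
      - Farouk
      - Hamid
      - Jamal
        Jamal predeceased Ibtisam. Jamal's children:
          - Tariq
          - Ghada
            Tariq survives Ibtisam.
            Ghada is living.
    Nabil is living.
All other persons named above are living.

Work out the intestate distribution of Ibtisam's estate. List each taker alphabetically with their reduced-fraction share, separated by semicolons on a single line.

Neither parent survives and there are no descendants, so the estate passes to Ibtisam's siblings and their issue per stirpes.
The estate is divided into 4 equal shares of 1/4 among Umar, Yasmin, Widad, Nabil.
Umar is living and takes 1/4.
Yasmin is living and takes 1/4.
Widad predeceased; the 1/4 allotted to Widad's branch passes to Widad's issue by representation.
The 1/4 is divided into 4 equal shares of 1/16 among Layth, Farouk, Hamid, Jamal.
Layth is living and takes 1/16.
Farouk is living and takes 1/16.
Hamid is living and takes 1/16.
Jamal predeceased; the 1/16 allotted to Jamal's branch passes to Jamal's issue by representation.
The 1/16 is divided into 2 equal shares of 1/32 among Tariq, Ghada.
Tariq is living and takes 1/32.
Ghada is living and takes 1/32.
Nabil is living and takes 1/4.

Farouk 1/16; Ghada 1/32; Hamid 1/16; Layth 1/16; Nabil 1/4; Tariq 1/32; Umar 1/4; Yasmin 1/4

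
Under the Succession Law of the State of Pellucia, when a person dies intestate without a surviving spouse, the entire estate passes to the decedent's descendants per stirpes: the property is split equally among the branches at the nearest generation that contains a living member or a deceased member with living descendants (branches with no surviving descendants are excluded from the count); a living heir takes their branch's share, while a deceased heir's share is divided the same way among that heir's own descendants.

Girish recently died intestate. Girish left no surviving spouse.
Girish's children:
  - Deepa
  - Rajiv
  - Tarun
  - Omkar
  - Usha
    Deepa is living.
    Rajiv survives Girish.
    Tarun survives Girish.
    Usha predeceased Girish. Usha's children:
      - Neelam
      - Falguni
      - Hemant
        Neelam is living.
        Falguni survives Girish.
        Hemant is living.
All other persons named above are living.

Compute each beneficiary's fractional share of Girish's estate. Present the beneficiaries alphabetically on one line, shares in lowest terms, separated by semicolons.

Deepa 1/5; Falguni 1/15; Hemant 1/15; Neelam 1/15; Omkar 1/5; Rajiv 1/5; Tarun 1/5

There is no surviving spouse, so the entire estate passes to Girish's descendants per stirpes.
The estate is divided into 5 equal shares of 1/5 among Deepa, Rajiv, Tarun, Omkar, Usha.
Deepa is living and takes 1/5.
Rajiv is living and takes 1/5.
Tarun is living and takes 1/5.
Omkar is living and takes 1/5.
Usha predeceased; the 1/5 allotted to Usha's branch passes to Usha's issue by representation.
The 1/5 is divided into 3 equal shares of 1/15 among Neelam, Falguni, Hemant.
Neelam is living and takes 1/15.
Falguni is living and takes 1/15.
Hemant is living and takes 1/15.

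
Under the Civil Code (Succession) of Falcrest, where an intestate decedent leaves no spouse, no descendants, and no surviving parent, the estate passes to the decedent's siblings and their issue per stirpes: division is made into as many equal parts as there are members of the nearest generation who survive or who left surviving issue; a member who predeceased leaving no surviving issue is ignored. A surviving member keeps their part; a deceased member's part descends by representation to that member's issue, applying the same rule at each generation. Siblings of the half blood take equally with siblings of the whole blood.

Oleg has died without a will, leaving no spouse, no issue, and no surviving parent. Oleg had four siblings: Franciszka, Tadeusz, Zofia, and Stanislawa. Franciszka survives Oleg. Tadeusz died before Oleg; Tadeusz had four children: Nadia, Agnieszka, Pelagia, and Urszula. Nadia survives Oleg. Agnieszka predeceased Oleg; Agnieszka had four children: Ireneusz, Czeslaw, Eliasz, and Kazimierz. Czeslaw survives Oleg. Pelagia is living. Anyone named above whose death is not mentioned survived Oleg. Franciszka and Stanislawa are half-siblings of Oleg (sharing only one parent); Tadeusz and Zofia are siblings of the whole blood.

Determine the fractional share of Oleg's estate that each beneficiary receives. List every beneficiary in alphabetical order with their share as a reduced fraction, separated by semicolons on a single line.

Czeslaw 1/64; Eliasz 1/64; Franciszka 1/4; Ireneusz 1/64; Kazimierz 1/64; Nadia 1/16; Pelagia 1/16; Stanislawa 1/4; Urszula 1/16; Zofia 1/4

No spouse, descendants, or parent survives, so the estate passes to Oleg's siblings per stirpes.
Half-blood and whole-blood siblings take equally under the stated rule.
The estate is divided into 4 equal shares of 1/4 among Franciszka, Tadeusz, Zofia, Stanislawa.
Franciszka is living and takes 1/4.
Tadeusz predeceased; the 1/4 allotted to Tadeusz's branch passes to Tadeusz's issue by representation.
The 1/4 is divided into 4 equal shares of 1/16 among Nadia, Agnieszka, Pelagia, Urszula.
Nadia is living and takes 1/16.
Agnieszka predeceased; the 1/16 allotted to Agnieszka's branch passes to Agnieszka's issue by representation.
The 1/16 is divided into 4 equal shares of 1/64 among Ireneusz, Czeslaw, Eliasz, Kazimierz.
Ireneusz is living and takes 1/64.
Czeslaw is living and takes 1/64.
Eliasz is living and takes 1/64.
Kazimierz is living and takes 1/64.
Pelagia is living and takes 1/16.
Urszula is living and takes 1/16.
Zofia is living and takes 1/4.
Stanislawa is living and takes 1/4.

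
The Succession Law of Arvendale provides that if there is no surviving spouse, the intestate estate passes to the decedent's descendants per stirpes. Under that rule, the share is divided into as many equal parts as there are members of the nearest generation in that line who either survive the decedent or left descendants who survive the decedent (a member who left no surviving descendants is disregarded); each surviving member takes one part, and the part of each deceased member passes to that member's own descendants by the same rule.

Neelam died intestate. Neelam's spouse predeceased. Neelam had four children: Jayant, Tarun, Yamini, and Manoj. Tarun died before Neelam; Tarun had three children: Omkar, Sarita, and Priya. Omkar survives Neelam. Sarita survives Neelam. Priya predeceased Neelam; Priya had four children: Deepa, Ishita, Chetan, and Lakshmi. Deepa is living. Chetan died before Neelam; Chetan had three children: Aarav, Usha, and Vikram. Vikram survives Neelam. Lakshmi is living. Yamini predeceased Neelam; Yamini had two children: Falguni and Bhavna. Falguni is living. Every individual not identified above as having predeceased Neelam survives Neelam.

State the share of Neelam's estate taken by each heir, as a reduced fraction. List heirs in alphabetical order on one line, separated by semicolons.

There is no surviving spouse, so the entire estate passes to Neelam's descendants per stirpes.
The estate is divided into 4 equal shares of 1/4 among Jayant, Tarun, Yamini, Manoj.
Jayant is living and takes 1/4.
Tarun predeceased; the 1/4 allotted to Tarun's branch passes to Tarun's issue by representation.
The 1/4 is divided into 3 equal shares of 1/12 among Omkar, Sarita, Priya.
Omkar is living and takes 1/12.
Sarita is living and takes 1/12.
Priya predeceased; the 1/12 allotted to Priya's branch passes to Priya's issue by representation.
The 1/12 is divided into 4 equal shares of 1/48 among Deepa, Ishita, Chetan, Lakshmi.
Deepa is living and takes 1/48.
Ishita is living and takes 1/48.
Chetan predeceased; the 1/48 allotted to Chetan's branch passes to Chetan's issue by representation.
The 1/48 is divided into 3 equal shares of 1/144 among Aarav, Usha, Vikram.
Aarav is living and takes 1/144.
Usha is living and takes 1/144.
Vikram is living and takes 1/144.
Lakshmi is living and takes 1/48.
Yamini predeceased; the 1/4 allotted to Yamini's branch passes to Yamini's issue by representation.
The 1/4 is divided into 2 equal shares of 1/8 among Falguni, Bhavna.
Falguni is living and takes 1/8.
Bhavna is living and takes 1/8.
Manoj is living and takes 1/4.

Aarav 1/144; Bhavna 1/8; Deepa 1/48; Falguni 1/8; Ishita 1/48; Jayant 1/4; Lakshmi 1/48; Manoj 1/4; Omkar 1/12; Sarita 1/12; Usha 1/144; Vikram 1/144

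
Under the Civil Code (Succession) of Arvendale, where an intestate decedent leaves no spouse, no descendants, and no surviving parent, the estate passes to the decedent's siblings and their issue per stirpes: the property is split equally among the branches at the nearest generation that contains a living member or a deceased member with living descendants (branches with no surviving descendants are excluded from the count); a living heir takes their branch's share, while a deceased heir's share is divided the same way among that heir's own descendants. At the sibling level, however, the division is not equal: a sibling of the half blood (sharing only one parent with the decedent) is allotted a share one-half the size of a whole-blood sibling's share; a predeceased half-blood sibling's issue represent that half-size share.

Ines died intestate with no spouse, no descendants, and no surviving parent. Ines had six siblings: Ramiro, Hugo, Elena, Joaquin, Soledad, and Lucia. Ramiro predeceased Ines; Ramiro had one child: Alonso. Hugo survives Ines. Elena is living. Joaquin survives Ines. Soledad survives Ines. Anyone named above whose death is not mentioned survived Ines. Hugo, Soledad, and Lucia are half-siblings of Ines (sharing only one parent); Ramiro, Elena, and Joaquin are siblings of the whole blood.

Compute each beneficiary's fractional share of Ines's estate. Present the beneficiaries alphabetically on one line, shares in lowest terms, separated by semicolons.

No spouse, descendants, or parent survives, so the estate passes to Ines's siblings per stirpes.
Half-blood siblings count for one-half the weight of whole-blood siblings at the initial division.
Dividing 1 in proportion to weights (total weight 9/2): Ramiro (weight 1) → 2/9; Hugo (weight 1/2) → 1/9; Elena (weight 1) → 2/9; Joaquin (weight 1) → 2/9; Soledad (weight 1/2) → 1/9; Lucia (weight 1/2) → 1/9.
Ramiro predeceased; the 2/9 allotted to Ramiro's branch passes to Ramiro's issue by representation.
Alonso is the sole taker at this level and receives the full 2/9.
Hugo is living and takes 1/9.
Elena is living and takes 2/9.
Joaquin is living and takes 2/9.
Soledad is living and takes 1/9.
Lucia is living and takes 1/9.

Alonso 2/9; Elena 2/9; Hugo 1/9; Joaquin 2/9; Lucia 1/9; Soledad 1/9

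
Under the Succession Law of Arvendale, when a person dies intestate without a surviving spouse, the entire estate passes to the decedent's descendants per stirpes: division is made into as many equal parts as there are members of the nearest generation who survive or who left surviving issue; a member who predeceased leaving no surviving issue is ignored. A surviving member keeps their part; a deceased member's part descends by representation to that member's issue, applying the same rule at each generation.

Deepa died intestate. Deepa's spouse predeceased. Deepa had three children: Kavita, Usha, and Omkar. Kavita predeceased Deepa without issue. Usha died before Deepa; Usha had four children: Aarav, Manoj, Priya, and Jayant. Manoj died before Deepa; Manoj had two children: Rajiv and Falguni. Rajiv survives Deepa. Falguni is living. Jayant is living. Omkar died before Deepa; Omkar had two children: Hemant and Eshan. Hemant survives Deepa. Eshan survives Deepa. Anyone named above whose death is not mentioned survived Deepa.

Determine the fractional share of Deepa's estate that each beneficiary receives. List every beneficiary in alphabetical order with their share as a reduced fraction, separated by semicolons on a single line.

There is no surviving spouse, so the entire estate passes to Deepa's descendants per stirpes.
Kavita left no surviving issue, so that branch lapses and is disregarded.
The estate is divided into 2 equal shares of 1/2 among Usha, Omkar.
Usha predeceased; the 1/2 allotted to Usha's branch passes to Usha's issue by representation.
The 1/2 is divided into 4 equal shares of 1/8 among Aarav, Manoj, Priya, Jayant.
Aarav is living and takes 1/8.
Manoj predeceased; the 1/8 allotted to Manoj's branch passes to Manoj's issue by representation.
The 1/8 is divided into 2 equal shares of 1/16 among Rajiv, Falguni.
Rajiv is living and takes 1/16.
Falguni is living and takes 1/16.
Priya is living and takes 1/8.
Jayant is living and takes 1/8.
Omkar predeceased; the 1/2 allotted to Omkar's branch passes to Omkar's issue by representation.
The 1/2 is divided into 2 equal shares of 1/4 among Hemant, Eshan.
Hemant is living and takes 1/4.
Eshan is living and takes 1/4.

Aarav 1/8; Eshan 1/4; Falguni 1/16; Hemant 1/4; Jayant 1/8; Priya 1/8; Rajiv 1/16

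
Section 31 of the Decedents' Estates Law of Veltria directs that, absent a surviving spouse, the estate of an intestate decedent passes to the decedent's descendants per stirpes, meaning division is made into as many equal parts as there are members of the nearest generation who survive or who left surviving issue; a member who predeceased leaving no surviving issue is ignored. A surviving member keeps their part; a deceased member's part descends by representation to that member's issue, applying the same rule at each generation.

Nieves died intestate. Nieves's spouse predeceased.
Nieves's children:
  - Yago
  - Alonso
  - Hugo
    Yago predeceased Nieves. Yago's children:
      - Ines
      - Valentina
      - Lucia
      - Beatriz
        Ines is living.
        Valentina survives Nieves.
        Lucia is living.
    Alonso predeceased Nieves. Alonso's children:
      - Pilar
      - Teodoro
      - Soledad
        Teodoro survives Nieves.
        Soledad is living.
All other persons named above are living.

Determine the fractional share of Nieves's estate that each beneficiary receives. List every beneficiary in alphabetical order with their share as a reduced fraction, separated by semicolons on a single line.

Beatriz 1/12; Hugo 1/3; Ines 1/12; Lucia 1/12; Pilar 1/9; Soledad 1/9; Teodoro 1/9; Valentina 1/12

There is no surviving spouse, so the entire estate passes to Nieves's descendants per stirpes.
The estate is divided into 3 equal shares of 1/3 among Yago, Alonso, Hugo.
Yago predeceased; the 1/3 allotted to Yago's branch passes to Yago's issue by representation.
The 1/3 is divided into 4 equal shares of 1/12 among Ines, Valentina, Lucia, Beatriz.
Ines is living and takes 1/12.
Valentina is living and takes 1/12.
Lucia is living and takes 1/12.
Beatriz is living and takes 1/12.
Alonso predeceased; the 1/3 allotted to Alonso's branch passes to Alonso's issue by representation.
The 1/3 is divided into 3 equal shares of 1/9 among Pilar, Teodoro, Soledad.
Pilar is living and takes 1/9.
Teodoro is living and takes 1/9.
Soledad is living and takes 1/9.
Hugo is living and takes 1/3.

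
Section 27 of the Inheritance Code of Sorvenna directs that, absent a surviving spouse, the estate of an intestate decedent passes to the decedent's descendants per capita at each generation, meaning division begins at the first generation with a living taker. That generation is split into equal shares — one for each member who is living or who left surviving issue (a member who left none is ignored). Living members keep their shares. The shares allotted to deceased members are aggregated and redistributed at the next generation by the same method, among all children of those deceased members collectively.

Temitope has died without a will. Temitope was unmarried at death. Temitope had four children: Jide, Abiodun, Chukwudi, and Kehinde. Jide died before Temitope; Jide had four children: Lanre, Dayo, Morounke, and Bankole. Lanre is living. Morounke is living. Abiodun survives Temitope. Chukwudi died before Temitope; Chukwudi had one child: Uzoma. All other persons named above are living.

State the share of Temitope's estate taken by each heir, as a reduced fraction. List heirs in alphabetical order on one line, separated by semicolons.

There is no surviving spouse, so the entire estate passes to Temitope's descendants per capita at each generation.
At generation 1 (Jide, Abiodun, Chukwudi, Kehinde) there are 4 shares of (1)/4 = 1/4 each.
Living: Abiodun and Kehinde — each takes 1/4.
Deceased: Jide and Chukwudi. Their combined 1/2 is pooled and carried to generation 2.
At generation 2 (Lanre, Dayo, Morounke, Bankole, Uzoma) there are 5 shares of (1/2)/5 = 1/10 each.
Living: Lanre, Dayo, Morounke, Bankole, and Uzoma — each takes 1/10.

Abiodun 1/4; Bankole 1/10; Dayo 1/10; Kehinde 1/4; Lanre 1/10; Morounke 1/10; Uzoma 1/10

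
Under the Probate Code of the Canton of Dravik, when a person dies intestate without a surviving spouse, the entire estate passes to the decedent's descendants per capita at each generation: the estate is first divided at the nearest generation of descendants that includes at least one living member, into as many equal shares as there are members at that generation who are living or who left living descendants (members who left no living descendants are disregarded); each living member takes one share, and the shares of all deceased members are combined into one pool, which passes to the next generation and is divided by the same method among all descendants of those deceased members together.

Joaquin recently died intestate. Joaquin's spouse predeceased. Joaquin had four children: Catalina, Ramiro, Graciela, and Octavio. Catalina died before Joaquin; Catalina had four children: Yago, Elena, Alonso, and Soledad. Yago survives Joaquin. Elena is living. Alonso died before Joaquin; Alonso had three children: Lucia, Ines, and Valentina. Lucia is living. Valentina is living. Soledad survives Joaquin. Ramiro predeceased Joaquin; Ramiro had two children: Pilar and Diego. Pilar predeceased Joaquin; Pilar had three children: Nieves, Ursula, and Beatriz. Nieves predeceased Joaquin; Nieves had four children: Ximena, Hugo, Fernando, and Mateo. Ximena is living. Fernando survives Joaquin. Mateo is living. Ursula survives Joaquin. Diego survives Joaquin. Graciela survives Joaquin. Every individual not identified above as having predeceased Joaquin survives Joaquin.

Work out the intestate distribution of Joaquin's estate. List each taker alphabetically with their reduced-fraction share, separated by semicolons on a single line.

There is no surviving spouse, so the entire estate passes to Joaquin's descendants per capita at each generation.
At generation 1 (Catalina, Ramiro, Graciela, Octavio) there are 4 shares of (1)/4 = 1/4 each.
Living: Graciela and Octavio — each takes 1/4.
Deceased: Catalina and Ramiro. Their combined 1/2 is pooled and carried to generation 2.
At generation 2 (Yago, Elena, Alonso, Soledad, Pilar, Diego) there are 6 shares of (1/2)/6 = 1/12 each.
Living: Yago, Elena, Soledad, and Diego — each takes 1/12.
Deceased: Alonso and Pilar. Their combined 1/6 is pooled and carried to generation 3.
At generation 3 (Lucia, Ines, Valentina, Nieves, Ursula, Beatriz) there are 6 shares of (1/6)/6 = 1/36 each.
Living: Lucia, Ines, Valentina, Ursula, and Beatriz — each takes 1/36.
Deceased: Nieves. That 1/36 share is carried to generation 4.
At generation 4 (Ximena, Hugo, Fernando, Mateo) there are 4 shares of (1/36)/4 = 1/144 each.
Living: Ximena, Hugo, Fernando, and Mateo — each takes 1/144.

Beatriz 1/36; Diego 1/12; Elena 1/12; Fernando 1/144; Graciela 1/4; Hugo 1/144; Ines 1/36; Lucia 1/36; Mateo 1/144; Octavio 1/4; Soledad 1/12; Ursula 1/36; Valentina 1/36; Ximena 1/144; Yago 1/12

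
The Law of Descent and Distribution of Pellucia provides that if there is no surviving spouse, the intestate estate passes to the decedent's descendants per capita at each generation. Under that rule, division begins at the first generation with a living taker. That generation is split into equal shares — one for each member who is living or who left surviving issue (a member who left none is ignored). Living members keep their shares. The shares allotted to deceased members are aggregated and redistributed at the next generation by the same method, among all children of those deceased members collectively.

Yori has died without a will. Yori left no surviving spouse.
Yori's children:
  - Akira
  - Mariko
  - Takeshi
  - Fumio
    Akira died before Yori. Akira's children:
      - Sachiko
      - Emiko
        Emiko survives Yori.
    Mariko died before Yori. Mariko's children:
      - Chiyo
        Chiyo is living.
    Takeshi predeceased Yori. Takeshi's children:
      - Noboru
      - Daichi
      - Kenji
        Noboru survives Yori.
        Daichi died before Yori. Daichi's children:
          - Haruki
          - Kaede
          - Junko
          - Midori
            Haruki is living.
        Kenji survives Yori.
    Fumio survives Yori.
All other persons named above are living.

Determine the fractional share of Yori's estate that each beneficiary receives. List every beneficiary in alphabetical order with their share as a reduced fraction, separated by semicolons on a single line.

Chiyo 1/8; Emiko 1/8; Fumio 1/4; Haruki 1/32; Junko 1/32; Kaede 1/32; Kenji 1/8; Midori 1/32; Noboru 1/8; Sachiko 1/8

There is no surviving spouse, so the entire estate passes to Yori's descendants per capita at each generation.
At generation 1 (Akira, Mariko, Takeshi, Fumio) there are 4 shares of (1)/4 = 1/4 each.
Living: Fumio — each takes 1/4.
Deceased: Akira, Mariko, and Takeshi. Their combined 3/4 is pooled and carried to generation 2.
At generation 2 (Sachiko, Emiko, Chiyo, Noboru, Daichi, Kenji) there are 6 shares of (3/4)/6 = 1/8 each.
Living: Sachiko, Emiko, Chiyo, Noboru, and Kenji — each takes 1/8.
Deceased: Daichi. That 1/8 share is carried to generation 3.
At generation 3 (Haruki, Kaede, Junko, Midori) there are 4 shares of (1/8)/4 = 1/32 each.
Living: Haruki, Kaede, Junko, and Midori — each takes 1/32.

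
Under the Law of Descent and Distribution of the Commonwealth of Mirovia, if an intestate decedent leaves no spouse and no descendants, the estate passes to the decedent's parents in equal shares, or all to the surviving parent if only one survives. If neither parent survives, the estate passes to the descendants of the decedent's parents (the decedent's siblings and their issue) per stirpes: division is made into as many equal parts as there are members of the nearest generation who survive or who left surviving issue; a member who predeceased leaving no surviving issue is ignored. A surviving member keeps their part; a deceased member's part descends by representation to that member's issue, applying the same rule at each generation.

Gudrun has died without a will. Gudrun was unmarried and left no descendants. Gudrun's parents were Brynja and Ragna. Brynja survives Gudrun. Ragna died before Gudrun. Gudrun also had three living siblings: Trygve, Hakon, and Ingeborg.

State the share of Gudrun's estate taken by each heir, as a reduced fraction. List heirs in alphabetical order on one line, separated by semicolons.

Brynja 1

Only one parent, Brynja, survives, so Brynja takes the entire estate. The siblings take nothing because a surviving parent has priority.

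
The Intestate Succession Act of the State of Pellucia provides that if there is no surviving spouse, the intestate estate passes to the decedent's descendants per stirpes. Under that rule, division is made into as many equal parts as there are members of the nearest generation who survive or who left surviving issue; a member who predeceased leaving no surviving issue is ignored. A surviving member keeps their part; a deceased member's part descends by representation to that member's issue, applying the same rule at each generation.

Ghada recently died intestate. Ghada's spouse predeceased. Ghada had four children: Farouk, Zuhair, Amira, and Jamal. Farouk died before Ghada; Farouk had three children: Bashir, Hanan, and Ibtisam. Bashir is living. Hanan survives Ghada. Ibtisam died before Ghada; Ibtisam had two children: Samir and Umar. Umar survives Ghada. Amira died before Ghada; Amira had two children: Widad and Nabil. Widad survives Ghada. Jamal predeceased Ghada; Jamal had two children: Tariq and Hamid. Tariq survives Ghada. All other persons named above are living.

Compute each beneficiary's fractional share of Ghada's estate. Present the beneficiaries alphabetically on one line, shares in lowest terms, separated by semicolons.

Bashir 1/12; Hamid 1/8; Hanan 1/12; Nabil 1/8; Samir 1/24; Tariq 1/8; Umar 1/24; Widad 1/8; Zuhair 1/4

There is no surviving spouse, so the entire estate passes to Ghada's descendants per stirpes.
The estate is divided into 4 equal shares of 1/4 among Farouk, Zuhair, Amira, Jamal.
Farouk predeceased; the 1/4 allotted to Farouk's branch passes to Farouk's issue by representation.
The 1/4 is divided into 3 equal shares of 1/12 among Bashir, Hanan, Ibtisam.
Bashir is living and takes 1/12.
Hanan is living and takes 1/12.
Ibtisam predeceased; the 1/12 allotted to Ibtisam's branch passes to Ibtisam's issue by representation.
The 1/12 is divided into 2 equal shares of 1/24 among Samir, Umar.
Samir is living and takes 1/24.
Umar is living and takes 1/24.
Zuhair is living and takes 1/4.
Amira predeceased; the 1/4 allotted to Amira's branch passes to Amira's issue by representation.
The 1/4 is divided into 2 equal shares of 1/8 among Widad, Nabil.
Widad is living and takes 1/8.
Nabil is living and takes 1/8.
Jamal predeceased; the 1/4 allotted to Jamal's branch passes to Jamal's issue by representation.
The 1/4 is divided into 2 equal shares of 1/8 among Tariq, Hamid.
Tariq is living and takes 1/8.
Hamid is living and takes 1/8.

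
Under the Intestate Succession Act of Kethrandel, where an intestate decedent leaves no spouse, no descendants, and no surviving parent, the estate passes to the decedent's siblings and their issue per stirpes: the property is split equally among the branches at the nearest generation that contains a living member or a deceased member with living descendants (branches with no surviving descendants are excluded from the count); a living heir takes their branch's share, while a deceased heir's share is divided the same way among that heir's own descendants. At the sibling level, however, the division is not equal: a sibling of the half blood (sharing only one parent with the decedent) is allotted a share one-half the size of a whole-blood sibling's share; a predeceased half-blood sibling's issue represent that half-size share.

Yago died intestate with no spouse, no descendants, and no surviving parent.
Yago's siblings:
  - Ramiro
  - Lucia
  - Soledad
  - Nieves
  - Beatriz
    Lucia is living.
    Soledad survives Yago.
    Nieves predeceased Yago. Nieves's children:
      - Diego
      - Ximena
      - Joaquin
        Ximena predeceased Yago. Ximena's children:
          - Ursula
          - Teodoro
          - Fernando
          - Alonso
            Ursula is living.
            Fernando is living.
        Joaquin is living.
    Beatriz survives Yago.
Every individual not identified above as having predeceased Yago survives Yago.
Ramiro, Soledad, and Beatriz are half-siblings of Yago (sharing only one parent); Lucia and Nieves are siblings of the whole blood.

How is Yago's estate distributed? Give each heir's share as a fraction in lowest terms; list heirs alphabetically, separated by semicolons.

No spouse, descendants, or parent survives, so the estate passes to Yago's siblings per stirpes.
Half-blood siblings count for one-half the weight of whole-blood siblings at the initial division.
Dividing 1 in proportion to weights (total weight 7/2): Ramiro (weight 1/2) → 1/7; Lucia (weight 1) → 2/7; Soledad (weight 1/2) → 1/7; Nieves (weight 1) → 2/7; Beatriz (weight 1/2) → 1/7.
Ramiro is living and takes 1/7.
Lucia is living and takes 2/7.
Soledad is living and takes 1/7.
Nieves predeceased; the 2/7 allotted to Nieves's branch passes to Nieves's issue by representation.
The 2/7 is divided into 3 equal shares of 2/21 among Diego, Ximena, Joaquin.
Diego is living and takes 2/21.
Ximena predeceased; the 2/21 allotted to Ximena's branch passes to Ximena's issue by representation.
The 2/21 is divided into 4 equal shares of 1/42 among Ursula, Teodoro, Fernando, Alonso.
Ursula is living and takes 1/42.
Teodoro is living and takes 1/42.
Fernando is living and takes 1/42.
Alonso is living and takes 1/42.
Joaquin is living and takes 2/21.
Beatriz is living and takes 1/7.

Alonso 1/42; Beatriz 1/7; Diego 2/21; Fernando 1/42; Joaquin 2/21; Lucia 2/7; Ramiro 1/7; Soledad 1/7; Teodoro 1/42; Ursula 1/42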